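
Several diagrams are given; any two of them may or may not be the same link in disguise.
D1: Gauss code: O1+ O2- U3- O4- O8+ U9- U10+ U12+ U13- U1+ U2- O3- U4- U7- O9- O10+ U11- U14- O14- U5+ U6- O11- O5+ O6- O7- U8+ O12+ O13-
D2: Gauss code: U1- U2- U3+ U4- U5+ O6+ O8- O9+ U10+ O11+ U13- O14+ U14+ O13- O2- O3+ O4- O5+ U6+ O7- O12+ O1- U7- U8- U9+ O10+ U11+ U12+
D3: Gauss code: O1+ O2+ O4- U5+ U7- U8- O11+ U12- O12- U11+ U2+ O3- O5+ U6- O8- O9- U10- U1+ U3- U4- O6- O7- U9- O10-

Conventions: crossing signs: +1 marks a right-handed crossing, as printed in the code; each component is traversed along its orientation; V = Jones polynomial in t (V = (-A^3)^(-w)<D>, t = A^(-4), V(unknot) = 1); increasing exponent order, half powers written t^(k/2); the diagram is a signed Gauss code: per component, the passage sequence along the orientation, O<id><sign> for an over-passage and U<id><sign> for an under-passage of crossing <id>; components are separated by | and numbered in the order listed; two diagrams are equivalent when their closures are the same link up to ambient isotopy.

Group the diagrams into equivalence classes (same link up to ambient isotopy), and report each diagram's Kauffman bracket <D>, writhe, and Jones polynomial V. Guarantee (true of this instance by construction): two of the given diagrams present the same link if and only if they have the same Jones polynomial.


grouping into links: {D1} | {D2} | {D3}
V(D1) = 1  (w -4, c 14, <D> = A^-12)
D2 (bracket -A^-10 + A^-6 + A^2; 14 crossings at w = +2): V = t + t^3 - t^4
D3 (bracket A^-8 - A^-4 + 2 - A^4 + A^8 - A^12; 12 crossings at w = -4): V = -t^-6 + t^-5 - t^-4 + 2t^-3 - t^-2 + t^-1
why: comparing 3 Jones polynomials yields 3 groups


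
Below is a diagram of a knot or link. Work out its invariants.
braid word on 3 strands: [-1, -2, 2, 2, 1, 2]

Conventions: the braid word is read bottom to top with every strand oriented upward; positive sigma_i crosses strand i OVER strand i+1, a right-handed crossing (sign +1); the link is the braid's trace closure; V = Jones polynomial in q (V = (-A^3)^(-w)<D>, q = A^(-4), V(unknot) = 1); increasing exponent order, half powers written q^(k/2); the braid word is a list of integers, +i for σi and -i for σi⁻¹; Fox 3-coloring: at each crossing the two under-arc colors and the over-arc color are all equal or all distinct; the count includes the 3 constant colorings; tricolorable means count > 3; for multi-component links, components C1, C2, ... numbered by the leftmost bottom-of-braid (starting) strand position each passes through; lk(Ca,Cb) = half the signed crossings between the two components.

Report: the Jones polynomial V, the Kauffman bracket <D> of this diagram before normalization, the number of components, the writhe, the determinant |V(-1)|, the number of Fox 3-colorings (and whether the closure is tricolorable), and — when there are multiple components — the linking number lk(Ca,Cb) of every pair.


Jones polynomial: V(q) = 1
<D> = A^6; writhe +2
components 1, writhe +2 (6 crossings)
3-colorings: 3 of 3^6, det 1 — not tricolorable
note: inverse pairs cancel, leaving σ1⁻¹ σ2 σ1 σ2


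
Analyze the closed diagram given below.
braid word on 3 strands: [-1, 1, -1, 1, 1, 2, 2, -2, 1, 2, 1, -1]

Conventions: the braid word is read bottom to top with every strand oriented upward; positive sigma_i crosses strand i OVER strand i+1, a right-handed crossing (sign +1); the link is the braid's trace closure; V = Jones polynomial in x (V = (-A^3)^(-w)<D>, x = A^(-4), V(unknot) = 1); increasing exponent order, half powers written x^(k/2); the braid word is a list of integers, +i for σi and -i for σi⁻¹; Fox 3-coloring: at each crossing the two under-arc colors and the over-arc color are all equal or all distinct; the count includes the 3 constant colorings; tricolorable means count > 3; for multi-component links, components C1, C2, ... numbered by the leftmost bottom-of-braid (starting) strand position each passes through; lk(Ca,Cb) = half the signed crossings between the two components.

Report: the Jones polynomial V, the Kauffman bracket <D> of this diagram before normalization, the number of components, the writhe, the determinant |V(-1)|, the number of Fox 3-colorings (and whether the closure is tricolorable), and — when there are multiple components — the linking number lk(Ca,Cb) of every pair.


Jones polynomial: V(x) = x + x^3 - x^4
<D> = -A^-4 + 1 + A^8; writhe +4
components 1, writhe +4 (12 crossings)
3-colorings: 9 of 3^12, det 3 — tricolorable
note: the span of V is 3, forcing >= 3 crossings in any diagram


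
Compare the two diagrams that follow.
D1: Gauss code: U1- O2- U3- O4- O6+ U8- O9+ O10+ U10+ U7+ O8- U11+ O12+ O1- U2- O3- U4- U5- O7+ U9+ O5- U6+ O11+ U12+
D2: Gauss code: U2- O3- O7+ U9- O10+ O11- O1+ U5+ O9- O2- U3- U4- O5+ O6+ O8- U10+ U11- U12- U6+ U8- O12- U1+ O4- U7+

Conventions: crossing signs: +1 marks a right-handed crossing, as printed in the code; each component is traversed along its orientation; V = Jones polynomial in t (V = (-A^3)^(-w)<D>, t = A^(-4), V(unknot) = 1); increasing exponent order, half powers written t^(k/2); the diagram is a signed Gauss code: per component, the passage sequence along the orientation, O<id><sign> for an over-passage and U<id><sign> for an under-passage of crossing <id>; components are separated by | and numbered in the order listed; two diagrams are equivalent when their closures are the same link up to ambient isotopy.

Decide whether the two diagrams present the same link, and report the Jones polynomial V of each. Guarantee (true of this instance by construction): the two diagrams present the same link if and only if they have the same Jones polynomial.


equivalent: yes
D1 (bracket A^-8 - A^-4 + 2 - 2A^4 + A^8 - A^12 + A^16; 12 crossings at w = 0): V = t^-4 - t^-3 + t^-2 - 2t^-1 + 2 - t + t^2
V(D2) = t^-4 - t^-3 + t^-2 - 2t^-1 + 2 - t + t^2  [12 crossings, <D> = A^-14 - A^-10 + 2A^-6 - 2A^-2 + A^2 - A^6 + A^10, w = -2]
observation: all 2 diagrams share one V(t), hence one class


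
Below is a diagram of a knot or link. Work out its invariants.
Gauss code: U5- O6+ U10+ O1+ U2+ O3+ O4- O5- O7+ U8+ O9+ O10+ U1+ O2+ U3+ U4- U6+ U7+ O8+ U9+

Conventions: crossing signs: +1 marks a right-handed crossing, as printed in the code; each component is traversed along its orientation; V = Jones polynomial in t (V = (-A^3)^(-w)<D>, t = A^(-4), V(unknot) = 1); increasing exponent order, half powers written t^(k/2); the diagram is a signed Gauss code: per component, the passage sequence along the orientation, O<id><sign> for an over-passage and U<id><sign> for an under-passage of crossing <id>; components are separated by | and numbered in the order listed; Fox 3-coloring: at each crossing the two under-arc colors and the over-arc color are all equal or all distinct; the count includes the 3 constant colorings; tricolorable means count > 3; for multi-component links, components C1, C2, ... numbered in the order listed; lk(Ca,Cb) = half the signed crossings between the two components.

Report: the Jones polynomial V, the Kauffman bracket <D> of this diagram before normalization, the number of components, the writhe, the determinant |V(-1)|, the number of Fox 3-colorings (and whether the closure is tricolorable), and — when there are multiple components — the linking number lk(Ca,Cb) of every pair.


V(t) = t^2 - t^3 + 3t^4 - 3t^5 + 3t^6 - 3t^7 + 2t^8 - t^9
bracket: -A^-18 + 2A^-14 - 3A^-10 + 3A^-6 - 3A^-2 + 3A^2 - A^6 + A^10, w = +6
1 component, writhe +6, over 10 crossings
det 17, colorings 3 of 3^10 — not tricolorable
observation: det 17 = |V(-1)|; not divisible by 3, so not tricolorable


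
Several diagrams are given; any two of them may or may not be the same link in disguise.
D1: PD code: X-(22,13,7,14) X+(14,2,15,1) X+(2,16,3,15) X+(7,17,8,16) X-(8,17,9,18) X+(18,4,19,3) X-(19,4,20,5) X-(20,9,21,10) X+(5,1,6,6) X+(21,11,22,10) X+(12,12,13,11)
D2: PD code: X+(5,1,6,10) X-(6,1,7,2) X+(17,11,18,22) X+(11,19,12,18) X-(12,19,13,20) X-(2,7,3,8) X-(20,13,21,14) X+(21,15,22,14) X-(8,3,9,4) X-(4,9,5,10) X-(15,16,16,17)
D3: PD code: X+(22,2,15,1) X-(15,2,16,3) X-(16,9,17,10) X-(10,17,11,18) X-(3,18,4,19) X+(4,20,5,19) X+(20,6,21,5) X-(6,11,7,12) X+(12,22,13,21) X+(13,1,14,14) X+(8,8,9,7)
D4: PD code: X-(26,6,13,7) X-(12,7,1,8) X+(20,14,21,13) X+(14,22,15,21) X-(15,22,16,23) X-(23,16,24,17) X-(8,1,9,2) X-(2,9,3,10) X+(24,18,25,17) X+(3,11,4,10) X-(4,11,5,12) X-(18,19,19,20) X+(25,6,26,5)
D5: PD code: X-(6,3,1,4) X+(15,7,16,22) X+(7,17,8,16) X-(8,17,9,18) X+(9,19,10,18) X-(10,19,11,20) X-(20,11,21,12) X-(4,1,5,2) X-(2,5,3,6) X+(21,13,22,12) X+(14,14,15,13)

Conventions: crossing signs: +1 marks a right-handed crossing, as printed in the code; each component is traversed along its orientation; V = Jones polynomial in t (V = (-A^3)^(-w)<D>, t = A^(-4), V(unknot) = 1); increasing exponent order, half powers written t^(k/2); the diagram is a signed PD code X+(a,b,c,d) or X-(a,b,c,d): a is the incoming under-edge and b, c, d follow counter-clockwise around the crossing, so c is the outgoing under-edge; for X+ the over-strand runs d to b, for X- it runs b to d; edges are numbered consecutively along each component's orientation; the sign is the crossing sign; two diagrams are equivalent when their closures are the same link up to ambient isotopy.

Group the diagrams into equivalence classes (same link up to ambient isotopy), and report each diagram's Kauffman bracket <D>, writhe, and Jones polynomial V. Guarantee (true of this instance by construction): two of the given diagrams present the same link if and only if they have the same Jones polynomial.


equivalence classes: {D1} | {D2, D4, D5} | {D3}
D1 (bracket A^-1 + A^7; 11 crossings at w = +3): V = -t^(1/2) - t^(5/2)
V(D2) = t^(-9/2) - t^(-5/2) - t^(-3/2) - t^(-1/2)  (w -3, c 11, <D> = A^-7 + A^-3 + A - A^9)
D3 (bracket A^-3 - A + 2A^5 - A^9 + 2A^13 - A^17; 11 crossings at w = +1): V = t^(-7/2) - 2t^(-5/2) + t^(-3/2) - 2t^(-1/2) + t^(1/2) - t^(3/2)
V(D4) = t^(-9/2) - t^(-5/2) - t^(-3/2) - t^(-1/2)  (w -3, c 13, <D> = A^-7 + A^-3 + A - A^9)
V(D5) = t^(-9/2) - t^(-5/2) - t^(-3/2) - t^(-1/2)  [11 crossings, <D> = A^-1 + A^3 + A^7 - A^15, w = -1]
observation: 3 values of V(t) split the 5 diagrams


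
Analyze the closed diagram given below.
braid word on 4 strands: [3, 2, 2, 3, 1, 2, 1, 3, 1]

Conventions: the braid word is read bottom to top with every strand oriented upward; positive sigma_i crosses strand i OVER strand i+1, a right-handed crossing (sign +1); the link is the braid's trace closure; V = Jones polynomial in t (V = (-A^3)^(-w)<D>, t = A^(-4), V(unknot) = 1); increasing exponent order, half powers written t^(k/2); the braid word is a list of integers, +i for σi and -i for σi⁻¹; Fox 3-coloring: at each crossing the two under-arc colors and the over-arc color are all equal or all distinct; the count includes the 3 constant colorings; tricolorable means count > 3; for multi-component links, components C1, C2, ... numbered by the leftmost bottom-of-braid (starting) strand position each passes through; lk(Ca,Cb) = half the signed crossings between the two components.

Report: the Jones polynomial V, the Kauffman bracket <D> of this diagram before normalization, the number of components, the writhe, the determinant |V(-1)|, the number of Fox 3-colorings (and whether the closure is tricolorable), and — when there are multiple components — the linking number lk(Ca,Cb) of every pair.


Jones polynomial: V(t) = t^3 + t^5 - t^8
<D> = A^-5 - A^7 - A^15; writhe +9
components 1, writhe +9 (9 crossings)
3-colorings: 9 of 3^9, det 3 — tricolorable
note: w = +9 shifts under R1 moves; the (-A^3)^(-9) factor cancels that in V


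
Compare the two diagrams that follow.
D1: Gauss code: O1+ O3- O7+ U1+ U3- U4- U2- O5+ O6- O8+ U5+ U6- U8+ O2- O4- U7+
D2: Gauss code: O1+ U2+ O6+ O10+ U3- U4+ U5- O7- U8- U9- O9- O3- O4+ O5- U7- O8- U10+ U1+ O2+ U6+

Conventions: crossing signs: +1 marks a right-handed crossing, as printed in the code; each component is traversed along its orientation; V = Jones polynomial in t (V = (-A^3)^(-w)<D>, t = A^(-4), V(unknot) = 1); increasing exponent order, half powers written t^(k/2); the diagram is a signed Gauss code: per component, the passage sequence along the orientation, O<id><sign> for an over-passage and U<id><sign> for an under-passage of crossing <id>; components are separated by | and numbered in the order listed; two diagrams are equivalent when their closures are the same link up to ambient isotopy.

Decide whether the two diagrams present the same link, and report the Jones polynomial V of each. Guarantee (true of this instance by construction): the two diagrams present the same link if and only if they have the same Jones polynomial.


equivalent: no
V(D1) = 1  (w 0, c 8, <D> = 1)
V(D2) = -t^-3 + t^-2 - t^-1 + 3 - t + t^2 - t^3  [10 crossings, <D> = -A^-12 + A^-8 - A^-4 + 3 - A^4 + A^8 - A^12, w = 0]
key observation: 2 values of V(t) split the 2 diagrams


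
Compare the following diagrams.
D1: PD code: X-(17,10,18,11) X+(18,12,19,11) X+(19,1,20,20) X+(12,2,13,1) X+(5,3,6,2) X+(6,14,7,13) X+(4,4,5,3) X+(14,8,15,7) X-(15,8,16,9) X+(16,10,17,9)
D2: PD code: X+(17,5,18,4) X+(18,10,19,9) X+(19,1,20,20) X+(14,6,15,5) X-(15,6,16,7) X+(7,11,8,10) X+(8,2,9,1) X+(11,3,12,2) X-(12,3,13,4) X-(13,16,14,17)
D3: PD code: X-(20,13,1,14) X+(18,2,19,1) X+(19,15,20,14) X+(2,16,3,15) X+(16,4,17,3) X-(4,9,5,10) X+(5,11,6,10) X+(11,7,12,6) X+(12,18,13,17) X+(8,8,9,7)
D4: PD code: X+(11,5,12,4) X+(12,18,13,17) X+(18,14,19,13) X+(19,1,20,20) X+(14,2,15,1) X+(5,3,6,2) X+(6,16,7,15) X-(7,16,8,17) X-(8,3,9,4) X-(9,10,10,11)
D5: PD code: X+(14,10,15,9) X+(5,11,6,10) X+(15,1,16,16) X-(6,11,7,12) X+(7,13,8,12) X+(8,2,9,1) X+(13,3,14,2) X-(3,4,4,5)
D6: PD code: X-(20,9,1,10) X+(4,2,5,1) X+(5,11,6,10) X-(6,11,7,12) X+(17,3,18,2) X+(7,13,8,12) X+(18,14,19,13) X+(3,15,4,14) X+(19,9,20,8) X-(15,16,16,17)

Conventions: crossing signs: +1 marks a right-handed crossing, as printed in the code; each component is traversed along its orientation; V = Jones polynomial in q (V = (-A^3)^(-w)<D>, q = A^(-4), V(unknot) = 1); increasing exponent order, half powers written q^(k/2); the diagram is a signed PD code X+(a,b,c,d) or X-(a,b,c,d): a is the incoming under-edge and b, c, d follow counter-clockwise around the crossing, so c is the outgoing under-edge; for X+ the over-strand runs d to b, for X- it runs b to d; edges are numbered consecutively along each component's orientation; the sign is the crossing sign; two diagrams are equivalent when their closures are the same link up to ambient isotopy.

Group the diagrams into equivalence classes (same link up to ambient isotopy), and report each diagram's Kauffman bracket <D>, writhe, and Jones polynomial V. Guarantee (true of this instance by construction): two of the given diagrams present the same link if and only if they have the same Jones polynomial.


equivalence classes: {D1, D2, D3, D4, D5, D6}
D1 (bracket -A^2 + A^6 + A^14; 10 crossings at w = +6): V = q + q^3 - q^4
V(D2) = q + q^3 - q^4  (w +4, c 10, <D> = -A^-4 + 1 + A^8)
D3 (bracket -A^2 + A^6 + A^14; 10 crossings at w = +6): V = q + q^3 - q^4
V(D4) = q + q^3 - q^4  [10 crossings, <D> = -A^-4 + 1 + A^8, w = +4]
V(D5) = q + q^3 - q^4  [8 crossings, <D> = -A^-4 + 1 + A^8, w = +4]
D6 (bracket -A^-4 + 1 + A^8; 10 crossings at w = +4): V = q + q^3 - q^4
key observation: one V(q) for all 6 diagrams — one class (guaranteed)


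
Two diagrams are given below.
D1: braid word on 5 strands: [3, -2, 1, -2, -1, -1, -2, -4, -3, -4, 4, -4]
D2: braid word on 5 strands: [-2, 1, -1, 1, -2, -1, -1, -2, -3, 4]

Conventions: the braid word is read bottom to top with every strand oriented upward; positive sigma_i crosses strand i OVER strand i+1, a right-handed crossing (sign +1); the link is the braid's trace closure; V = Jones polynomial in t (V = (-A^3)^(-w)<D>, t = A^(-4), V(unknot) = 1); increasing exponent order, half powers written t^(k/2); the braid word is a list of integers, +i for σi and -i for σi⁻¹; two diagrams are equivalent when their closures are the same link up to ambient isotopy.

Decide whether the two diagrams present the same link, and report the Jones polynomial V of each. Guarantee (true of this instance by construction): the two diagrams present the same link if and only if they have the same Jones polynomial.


equivalent: yes
V(D1) = -t^-6 + t^-5 - t^-4 + 2t^-3 - t^-2 + t^-1  (w -6, c 12, <D> = A^-14 - A^-10 + 2A^-6 - A^-2 + A^2 - A^6)
V(D2) = -t^-6 + t^-5 - t^-4 + 2t^-3 - t^-2 + t^-1  (w -4, c 10, <D> = A^-8 - A^-4 + 2 - A^4 + A^8 - A^12)
why: one V(t) for all 2 diagrams — one class (guaranteed)


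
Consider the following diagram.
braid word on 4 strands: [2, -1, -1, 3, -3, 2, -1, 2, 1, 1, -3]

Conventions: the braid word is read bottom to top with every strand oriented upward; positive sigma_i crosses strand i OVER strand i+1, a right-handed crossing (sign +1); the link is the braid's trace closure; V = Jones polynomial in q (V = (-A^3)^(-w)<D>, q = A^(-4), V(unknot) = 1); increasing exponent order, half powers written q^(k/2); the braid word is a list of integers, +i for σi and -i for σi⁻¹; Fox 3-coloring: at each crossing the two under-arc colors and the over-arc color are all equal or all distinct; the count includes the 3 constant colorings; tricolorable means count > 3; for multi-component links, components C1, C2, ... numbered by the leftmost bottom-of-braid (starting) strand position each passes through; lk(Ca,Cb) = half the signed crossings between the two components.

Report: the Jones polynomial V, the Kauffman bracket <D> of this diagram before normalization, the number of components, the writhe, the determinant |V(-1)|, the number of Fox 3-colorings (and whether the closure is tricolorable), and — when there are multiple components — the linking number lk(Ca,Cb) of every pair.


Jones polynomial: V(q) = -q^-1 + 2 - q + 2q^2 - q^3 + q^4 - q^5
<D> = A^-17 - A^-13 + A^-9 - 2A^-5 + A^-1 - 2A^3 + A^7; writhe +1
components 1, writhe +1 (11 crossings)
3-colorings: 9 of 3^11, det 9 — tricolorable
note: the span of V is 6, forcing >= 6 crossings in any diagram


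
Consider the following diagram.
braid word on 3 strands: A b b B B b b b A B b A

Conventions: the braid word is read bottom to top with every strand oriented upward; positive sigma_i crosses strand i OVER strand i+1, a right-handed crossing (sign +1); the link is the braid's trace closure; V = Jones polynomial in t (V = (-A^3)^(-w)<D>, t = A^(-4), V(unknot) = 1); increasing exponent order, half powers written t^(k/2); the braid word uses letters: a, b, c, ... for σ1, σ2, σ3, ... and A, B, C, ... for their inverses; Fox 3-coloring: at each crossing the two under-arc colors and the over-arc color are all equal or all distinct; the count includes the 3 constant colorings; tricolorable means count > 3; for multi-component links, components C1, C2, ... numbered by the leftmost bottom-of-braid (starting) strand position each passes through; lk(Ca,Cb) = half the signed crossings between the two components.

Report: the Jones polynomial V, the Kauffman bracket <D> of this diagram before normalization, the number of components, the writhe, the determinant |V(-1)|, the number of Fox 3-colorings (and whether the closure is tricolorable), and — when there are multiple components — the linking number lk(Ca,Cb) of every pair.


V = -t^-3 + t^-2 - t^-1 + 3 - t + t^2 - t^3
<D> = -A^-12 + A^-8 - A^-4 + 3 - A^4 + A^8 - A^12 (w = 0)
1 component over 12 crossings, w = 0
27 Fox colorings among 3^12, |V(-1)| = 9: tricolorable
why: |V(-1)| = 9: so tricolorable, since 3 divides 9


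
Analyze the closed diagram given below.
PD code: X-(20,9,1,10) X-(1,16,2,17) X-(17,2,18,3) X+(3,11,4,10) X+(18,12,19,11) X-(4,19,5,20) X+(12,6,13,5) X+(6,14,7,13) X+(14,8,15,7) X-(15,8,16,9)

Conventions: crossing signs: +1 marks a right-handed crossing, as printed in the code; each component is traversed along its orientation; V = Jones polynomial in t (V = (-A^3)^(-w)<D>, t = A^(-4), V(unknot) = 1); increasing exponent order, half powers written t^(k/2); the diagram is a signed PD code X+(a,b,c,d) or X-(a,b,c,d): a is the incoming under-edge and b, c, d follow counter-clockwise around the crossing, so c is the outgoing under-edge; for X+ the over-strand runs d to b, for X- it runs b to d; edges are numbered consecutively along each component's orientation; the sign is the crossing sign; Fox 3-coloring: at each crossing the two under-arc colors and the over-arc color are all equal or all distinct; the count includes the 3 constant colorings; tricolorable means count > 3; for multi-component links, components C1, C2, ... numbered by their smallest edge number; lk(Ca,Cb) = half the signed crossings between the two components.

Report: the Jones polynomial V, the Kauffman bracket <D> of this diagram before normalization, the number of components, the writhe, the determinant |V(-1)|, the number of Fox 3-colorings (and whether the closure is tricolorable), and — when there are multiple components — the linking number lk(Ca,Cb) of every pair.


V(t) = -t^-3 + t^-2 - t^-1 + 3 - t + t^2 - t^3
bracket: -A^-12 + A^-8 - A^-4 + 3 - A^4 + A^8 - A^12, w = 0
1 component, writhe 0, over 10 crossings
det 9, colorings 27 of 3^10 — tricolorable
observation: palindromic: swapping t for 1/t fixes V


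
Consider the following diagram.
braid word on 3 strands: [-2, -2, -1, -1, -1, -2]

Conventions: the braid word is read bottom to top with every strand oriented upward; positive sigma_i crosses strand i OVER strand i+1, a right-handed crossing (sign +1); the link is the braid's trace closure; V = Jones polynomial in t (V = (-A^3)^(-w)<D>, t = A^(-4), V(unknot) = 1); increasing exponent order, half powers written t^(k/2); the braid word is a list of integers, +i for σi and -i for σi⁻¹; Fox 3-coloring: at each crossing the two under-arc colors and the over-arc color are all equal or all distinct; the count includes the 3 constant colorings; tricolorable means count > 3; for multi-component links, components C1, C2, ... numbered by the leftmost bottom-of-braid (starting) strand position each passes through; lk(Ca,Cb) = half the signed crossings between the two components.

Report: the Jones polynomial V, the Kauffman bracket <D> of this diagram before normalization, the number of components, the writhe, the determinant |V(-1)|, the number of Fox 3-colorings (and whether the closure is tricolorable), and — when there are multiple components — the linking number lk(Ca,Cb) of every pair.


V = t^-8 - 2t^-7 + t^-6 - 2t^-5 + 2t^-4 + t^-2
<D> = A^-10 + 2A^-2 - 2A^2 + A^6 - 2A^10 + A^14 (w = -6)
1 component over 6 crossings, w = -6
27 Fox colorings among 3^6, |V(-1)| = 9: tricolorable
why: |V(-1)| = 9: so tricolorable, since 3 divides 9


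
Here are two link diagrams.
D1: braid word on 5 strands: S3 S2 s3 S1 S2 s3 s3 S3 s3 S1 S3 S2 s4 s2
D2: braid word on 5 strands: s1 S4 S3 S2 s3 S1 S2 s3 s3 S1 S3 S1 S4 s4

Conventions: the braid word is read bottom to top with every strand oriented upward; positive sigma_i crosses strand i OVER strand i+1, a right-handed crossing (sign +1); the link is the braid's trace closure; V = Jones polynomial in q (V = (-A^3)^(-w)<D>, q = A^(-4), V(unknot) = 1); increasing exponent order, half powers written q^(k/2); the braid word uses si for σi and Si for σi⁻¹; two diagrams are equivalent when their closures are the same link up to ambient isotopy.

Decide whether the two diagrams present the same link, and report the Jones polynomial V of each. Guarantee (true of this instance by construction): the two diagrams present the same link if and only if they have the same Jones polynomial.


equivalent: yes
D1 (bracket A^-2 + A^6 - A^10; 14 crossings at w = -2): V = -q^-4 + q^-3 + q^-1
D2 (bracket A^-8 + 1 - A^4; 14 crossings at w = -4): V = -q^-4 + q^-3 + q^-1
key observation: from 14 to 14 crossings by R-moves: one link, two diagrams


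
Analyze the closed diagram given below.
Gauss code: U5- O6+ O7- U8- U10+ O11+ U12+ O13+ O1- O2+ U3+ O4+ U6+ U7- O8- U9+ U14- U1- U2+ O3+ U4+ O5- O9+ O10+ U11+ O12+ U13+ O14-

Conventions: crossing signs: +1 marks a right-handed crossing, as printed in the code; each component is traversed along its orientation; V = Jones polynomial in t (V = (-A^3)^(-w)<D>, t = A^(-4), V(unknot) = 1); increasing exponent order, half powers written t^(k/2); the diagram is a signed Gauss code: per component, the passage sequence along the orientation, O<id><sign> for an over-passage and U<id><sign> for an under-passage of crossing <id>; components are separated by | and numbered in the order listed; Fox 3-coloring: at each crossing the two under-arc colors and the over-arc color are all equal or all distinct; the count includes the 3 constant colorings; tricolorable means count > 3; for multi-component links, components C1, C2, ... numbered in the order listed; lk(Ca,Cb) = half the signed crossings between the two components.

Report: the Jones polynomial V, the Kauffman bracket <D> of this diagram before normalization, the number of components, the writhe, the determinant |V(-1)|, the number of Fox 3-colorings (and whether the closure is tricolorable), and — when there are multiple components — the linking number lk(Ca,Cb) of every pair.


V(t) = 1 - t + 3t^2 - 3t^3 + 3t^4 - 4t^5 + 3t^6 - 2t^7 + t^8
bracket: A^-20 - 2A^-16 + 3A^-12 - 4A^-8 + 3A^-4 - 3 + 3A^4 - A^8 + A^12, w = +4
1 component, writhe +4, over 14 crossings
det 21, colorings 9 of 3^14 — tricolorable
observation: V spans 8 powers of t: at least 8 crossings in any diagram


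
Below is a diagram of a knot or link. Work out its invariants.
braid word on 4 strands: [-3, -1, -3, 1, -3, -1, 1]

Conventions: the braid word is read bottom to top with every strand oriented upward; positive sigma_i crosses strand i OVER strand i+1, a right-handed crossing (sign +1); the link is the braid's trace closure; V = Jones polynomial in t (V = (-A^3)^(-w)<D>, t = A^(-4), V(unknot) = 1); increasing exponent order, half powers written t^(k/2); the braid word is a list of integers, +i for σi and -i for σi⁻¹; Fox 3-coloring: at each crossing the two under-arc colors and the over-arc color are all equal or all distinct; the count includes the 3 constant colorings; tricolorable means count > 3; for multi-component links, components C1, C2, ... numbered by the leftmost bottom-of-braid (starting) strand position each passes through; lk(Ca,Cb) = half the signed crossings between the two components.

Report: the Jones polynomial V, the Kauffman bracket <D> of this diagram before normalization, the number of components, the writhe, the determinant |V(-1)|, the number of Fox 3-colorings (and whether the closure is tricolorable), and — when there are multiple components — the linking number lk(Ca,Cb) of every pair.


Jones polynomial: V(t) = -t^-5 - t^-4 + t^-3 + 2t^-2 + 2t^-1 + 1
<D> = -A^-9 - 2A^-5 - 2A^-1 - A^3 + A^7 + A^11; writhe -3
components 3, writhe -3 (7 crossings)
linking number lk(C1,C2) = 0
lk(C1,C3): 0
lk(C2,C3) = 0
3-colorings: 81 of 3^8, det 0 — tricolorable
note: the 3 component pairs carry total linking 0


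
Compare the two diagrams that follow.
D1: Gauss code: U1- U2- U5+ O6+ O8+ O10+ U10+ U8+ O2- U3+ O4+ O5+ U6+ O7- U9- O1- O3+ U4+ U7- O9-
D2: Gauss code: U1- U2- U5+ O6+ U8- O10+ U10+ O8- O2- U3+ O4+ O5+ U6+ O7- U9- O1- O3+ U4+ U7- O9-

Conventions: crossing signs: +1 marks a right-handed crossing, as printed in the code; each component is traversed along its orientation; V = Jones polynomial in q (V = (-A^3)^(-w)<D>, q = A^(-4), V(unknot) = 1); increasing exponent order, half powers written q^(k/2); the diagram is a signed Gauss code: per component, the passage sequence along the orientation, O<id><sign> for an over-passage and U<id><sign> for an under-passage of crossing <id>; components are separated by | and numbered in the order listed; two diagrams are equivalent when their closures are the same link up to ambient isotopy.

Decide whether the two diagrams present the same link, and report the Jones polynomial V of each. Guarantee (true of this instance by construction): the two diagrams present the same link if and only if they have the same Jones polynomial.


equivalent: yes
V(D1) = -q^-3 + 2q^-2 - 2q^-1 + 3 - 2q + 2q^2 - q^3  (w +2, c 10, <D> = -A^-6 + 2A^-2 - 2A^2 + 3A^6 - 2A^10 + 2A^14 - A^18)
V(D2) = -q^-3 + 2q^-2 - 2q^-1 + 3 - 2q + 2q^2 - q^3  [10 crossings, <D> = -A^-12 + 2A^-8 - 2A^-4 + 3 - 2A^4 + 2A^8 - A^12, w = 0]
key observation: one V(q) for all 2 diagrams — one class (guaranteed)


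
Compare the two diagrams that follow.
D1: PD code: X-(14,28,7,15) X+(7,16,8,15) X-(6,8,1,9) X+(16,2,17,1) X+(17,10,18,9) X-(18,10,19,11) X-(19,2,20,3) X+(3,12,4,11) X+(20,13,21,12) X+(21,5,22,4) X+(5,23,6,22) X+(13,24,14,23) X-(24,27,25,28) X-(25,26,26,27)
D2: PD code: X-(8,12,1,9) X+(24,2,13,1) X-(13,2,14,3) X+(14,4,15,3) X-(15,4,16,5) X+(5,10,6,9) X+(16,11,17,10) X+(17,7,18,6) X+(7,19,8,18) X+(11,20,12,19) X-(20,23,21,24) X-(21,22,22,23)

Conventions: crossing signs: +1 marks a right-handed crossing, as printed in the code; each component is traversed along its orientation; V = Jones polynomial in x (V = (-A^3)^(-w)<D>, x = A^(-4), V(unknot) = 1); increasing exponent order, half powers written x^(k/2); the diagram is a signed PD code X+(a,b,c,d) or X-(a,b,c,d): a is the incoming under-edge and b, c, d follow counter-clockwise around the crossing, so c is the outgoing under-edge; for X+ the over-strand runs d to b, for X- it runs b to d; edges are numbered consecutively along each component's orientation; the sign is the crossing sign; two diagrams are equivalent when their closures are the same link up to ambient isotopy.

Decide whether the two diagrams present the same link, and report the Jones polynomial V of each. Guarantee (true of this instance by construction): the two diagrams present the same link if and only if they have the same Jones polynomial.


equivalent: yes
D1 (bracket A^-14 + 2A^-6 + A^2; 14 crossings at w = +2): V = x + 2x^3 + x^5
V(D2) = x + 2x^3 + x^5  [12 crossings, <D> = A^-14 + 2A^-6 + A^2, w = +2]
observation: all 2 diagrams share one V(x), hence one class


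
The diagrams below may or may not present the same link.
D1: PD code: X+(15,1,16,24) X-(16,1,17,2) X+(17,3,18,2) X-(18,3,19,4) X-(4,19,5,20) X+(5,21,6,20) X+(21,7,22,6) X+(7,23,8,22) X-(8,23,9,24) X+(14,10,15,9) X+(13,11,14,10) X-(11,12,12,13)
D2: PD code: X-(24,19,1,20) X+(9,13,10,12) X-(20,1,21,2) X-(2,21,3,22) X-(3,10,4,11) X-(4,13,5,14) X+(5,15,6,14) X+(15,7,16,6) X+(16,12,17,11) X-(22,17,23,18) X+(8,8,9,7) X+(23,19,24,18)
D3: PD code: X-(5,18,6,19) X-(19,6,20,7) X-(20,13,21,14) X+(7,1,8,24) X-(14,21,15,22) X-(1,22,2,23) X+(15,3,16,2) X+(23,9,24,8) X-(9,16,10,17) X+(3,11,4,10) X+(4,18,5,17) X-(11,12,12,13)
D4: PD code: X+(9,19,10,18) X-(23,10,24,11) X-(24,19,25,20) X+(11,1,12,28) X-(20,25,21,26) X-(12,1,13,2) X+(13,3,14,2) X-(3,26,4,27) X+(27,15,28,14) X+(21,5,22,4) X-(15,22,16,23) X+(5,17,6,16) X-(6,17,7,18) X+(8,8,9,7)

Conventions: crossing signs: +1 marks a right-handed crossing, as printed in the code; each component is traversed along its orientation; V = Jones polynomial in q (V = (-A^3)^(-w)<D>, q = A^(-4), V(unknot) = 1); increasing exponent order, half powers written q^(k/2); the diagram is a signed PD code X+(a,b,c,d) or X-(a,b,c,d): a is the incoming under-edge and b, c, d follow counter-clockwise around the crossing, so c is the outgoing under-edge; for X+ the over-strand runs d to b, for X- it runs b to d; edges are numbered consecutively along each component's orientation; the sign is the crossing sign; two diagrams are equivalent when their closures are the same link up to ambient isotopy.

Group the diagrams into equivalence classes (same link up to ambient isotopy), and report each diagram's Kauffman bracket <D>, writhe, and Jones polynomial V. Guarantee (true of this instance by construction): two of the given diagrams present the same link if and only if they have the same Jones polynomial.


equivalence classes: {D1} | {D2} | {D3, D4}
D1 (bracket A^6; 12 crossings at w = +2): V = 1
V(D2) = -q^-4 + q^-3 + q^-1  (w 0, c 12, <D> = A^4 + A^12 - A^16)
D3 (bracket A^-14 - 2A^-10 + 3A^-6 - 3A^-2 + 3A^2 - 2A^6 + 2A^10 - A^14; 12 crossings at w = -2): V = -q^-5 + 2q^-4 - 2q^-3 + 3q^-2 - 3q^-1 + 3 - 2q + q^2
V(D4) = -q^-5 + 2q^-4 - 2q^-3 + 3q^-2 - 3q^-1 + 3 - 2q + q^2  (w 0, c 14, <D> = A^-8 - 2A^-4 + 3 - 3A^4 + 3A^8 - 2A^12 + 2A^16 - A^20)
key observation: 3 values of V(q) split the 4 diagrams


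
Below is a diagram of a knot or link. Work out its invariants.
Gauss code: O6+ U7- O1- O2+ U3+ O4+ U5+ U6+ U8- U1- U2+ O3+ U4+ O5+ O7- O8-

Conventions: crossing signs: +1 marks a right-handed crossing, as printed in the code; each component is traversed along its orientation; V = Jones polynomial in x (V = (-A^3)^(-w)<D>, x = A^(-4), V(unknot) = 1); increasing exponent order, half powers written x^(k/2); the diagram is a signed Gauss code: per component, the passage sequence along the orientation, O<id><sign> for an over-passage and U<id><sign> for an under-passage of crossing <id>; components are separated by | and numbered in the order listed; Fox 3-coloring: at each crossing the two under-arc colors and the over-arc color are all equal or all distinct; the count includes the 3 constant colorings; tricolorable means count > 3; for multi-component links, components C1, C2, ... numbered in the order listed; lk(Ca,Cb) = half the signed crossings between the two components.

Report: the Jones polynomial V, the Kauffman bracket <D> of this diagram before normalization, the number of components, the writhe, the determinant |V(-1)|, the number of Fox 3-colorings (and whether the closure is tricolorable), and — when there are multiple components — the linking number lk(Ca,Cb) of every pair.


Jones polynomial: V(x) = x + x^3 - x^4
<D> = -A^-10 + A^-6 + A^2; writhe +2
components 1, writhe +2 (8 crossings)
3-colorings: 9 of 3^8, det 3 — tricolorable
note: det 3 = |V(-1)|; divisible by 3, so tricolorable


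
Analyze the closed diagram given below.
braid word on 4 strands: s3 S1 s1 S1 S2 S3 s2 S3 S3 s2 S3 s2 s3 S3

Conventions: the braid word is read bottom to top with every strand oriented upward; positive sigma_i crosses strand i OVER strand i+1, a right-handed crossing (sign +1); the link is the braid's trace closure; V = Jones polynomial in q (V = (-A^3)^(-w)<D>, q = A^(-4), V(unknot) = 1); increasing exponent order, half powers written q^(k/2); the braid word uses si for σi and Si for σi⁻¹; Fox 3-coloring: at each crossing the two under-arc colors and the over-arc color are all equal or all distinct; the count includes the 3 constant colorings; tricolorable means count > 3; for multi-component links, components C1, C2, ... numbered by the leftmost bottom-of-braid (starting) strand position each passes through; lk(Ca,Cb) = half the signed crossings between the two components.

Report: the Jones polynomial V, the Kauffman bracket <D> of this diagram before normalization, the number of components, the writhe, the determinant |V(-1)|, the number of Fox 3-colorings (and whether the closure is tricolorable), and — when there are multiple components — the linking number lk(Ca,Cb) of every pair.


V(q) = -q^(-9/2) + 2q^(-7/2) - 4q^(-5/2) + 3q^(-3/2) - 4q^(-1/2) + 3q^(1/2) - 2q^(3/2) + q^(5/2)
bracket: A^-16 - 2A^-12 + 3A^-8 - 4A^-4 + 3 - 4A^4 + 2A^8 - A^12, w = -2
2 components, writhe -2, over 14 crossings
lk(C1,C2) = -2
det 20, colorings 3 of 3^14 — not tricolorable
observation: w = -2 (over 14 crossings) is diagram-only; (-A^3)^(2) removes it from V


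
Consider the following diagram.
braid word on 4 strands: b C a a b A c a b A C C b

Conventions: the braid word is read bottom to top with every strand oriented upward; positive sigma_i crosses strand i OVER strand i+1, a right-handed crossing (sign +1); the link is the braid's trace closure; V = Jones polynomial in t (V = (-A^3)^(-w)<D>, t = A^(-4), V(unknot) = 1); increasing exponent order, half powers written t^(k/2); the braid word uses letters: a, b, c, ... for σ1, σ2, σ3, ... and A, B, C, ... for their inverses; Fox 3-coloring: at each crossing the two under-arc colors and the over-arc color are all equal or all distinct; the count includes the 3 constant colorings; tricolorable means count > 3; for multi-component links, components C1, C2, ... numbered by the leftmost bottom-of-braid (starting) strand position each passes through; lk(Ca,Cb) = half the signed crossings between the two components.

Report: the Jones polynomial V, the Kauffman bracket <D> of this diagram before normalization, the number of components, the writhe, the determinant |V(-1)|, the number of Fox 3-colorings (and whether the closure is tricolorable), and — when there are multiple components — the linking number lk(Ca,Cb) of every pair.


V = t - t^2 + 2t^3 - t^4 + t^5 - t^6
<D> = A^-15 - A^-11 + A^-7 - 2A^-3 + A - A^5 (w = +3)
1 component over 13 crossings, w = +3
3 Fox colorings among 3^13, |V(-1)| = 7: not tricolorable
why: the span of V is 5, forcing >= 5 crossings in any diagram


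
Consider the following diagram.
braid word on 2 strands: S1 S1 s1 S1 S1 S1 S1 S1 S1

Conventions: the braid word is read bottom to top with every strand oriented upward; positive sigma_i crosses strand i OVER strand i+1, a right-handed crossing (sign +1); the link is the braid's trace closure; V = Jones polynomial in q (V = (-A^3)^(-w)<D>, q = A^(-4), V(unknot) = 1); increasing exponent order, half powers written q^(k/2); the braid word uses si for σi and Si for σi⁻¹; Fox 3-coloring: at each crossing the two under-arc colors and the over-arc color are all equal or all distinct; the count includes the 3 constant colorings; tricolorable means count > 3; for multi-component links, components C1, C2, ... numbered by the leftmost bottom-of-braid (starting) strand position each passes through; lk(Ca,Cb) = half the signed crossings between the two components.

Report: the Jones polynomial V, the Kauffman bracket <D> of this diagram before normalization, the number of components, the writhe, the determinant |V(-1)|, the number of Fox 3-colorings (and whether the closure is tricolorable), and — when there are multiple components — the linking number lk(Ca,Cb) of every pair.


V = -q^-10 + q^-9 - q^-8 + q^-7 - q^-6 + q^-5 + q^-3
<D> = -A^-9 - A^-1 + A^3 - A^7 + A^11 - A^15 + A^19 (w = -7)
1 component over 9 crossings, w = -7
3 Fox colorings among 3^9, |V(-1)| = 7: not tricolorable
why: one generator, power 7: the (2,7) torus pattern


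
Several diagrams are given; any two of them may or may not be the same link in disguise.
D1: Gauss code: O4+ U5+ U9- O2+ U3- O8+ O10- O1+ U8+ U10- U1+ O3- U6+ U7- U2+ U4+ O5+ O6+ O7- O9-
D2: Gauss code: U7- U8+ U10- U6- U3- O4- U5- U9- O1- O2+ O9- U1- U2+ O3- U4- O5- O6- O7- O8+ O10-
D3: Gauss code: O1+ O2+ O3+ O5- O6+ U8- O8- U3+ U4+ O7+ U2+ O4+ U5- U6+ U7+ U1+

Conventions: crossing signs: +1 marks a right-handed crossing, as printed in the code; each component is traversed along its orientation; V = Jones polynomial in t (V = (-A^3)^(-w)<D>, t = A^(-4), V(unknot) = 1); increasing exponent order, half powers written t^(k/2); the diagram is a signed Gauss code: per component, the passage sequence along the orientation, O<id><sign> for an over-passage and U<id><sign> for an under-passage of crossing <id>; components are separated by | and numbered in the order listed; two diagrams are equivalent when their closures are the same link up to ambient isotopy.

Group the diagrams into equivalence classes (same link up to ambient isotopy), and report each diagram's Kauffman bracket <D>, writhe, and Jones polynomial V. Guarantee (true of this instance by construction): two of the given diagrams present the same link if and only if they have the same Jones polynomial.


equivalence classes: {D1} | {D2} | {D3}
D1 (bracket A^6; 10 crossings at w = +2): V = 1
V(D2) = -t^-4 + t^-3 + t^-1  (w -6, c 10, <D> = A^-14 + A^-6 - A^-2)
V(D3) = t + t^3 - t^4  [8 crossings, <D> = -A^-4 + 1 + A^8, w = +4]
key observation: V(t) takes 3 values over 3 diagrams, fixing the grouping


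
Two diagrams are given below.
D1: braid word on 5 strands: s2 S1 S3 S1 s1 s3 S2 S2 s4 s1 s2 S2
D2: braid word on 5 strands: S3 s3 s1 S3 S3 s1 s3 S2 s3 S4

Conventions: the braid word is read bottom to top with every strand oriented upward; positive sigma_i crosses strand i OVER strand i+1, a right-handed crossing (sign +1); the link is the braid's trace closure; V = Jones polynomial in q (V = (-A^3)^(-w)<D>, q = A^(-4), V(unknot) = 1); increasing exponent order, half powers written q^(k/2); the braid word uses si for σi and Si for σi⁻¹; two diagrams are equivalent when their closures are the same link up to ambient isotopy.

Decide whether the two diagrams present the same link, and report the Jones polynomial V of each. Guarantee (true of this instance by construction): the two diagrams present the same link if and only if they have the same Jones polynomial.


same link: no
V(D1) = q^-3 + q^-2 + q^-1 + 1  [12 crossings, <D> = 1 + A^4 + A^8 + A^12, w = 0]
V(D2) = 1 + q + q^2 + q^3  [10 crossings, <D> = A^-12 + A^-8 + A^-4 + 1, w = 0]
insight: 2 classes among 2 diagrams; unequal V(q) rules out equality
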